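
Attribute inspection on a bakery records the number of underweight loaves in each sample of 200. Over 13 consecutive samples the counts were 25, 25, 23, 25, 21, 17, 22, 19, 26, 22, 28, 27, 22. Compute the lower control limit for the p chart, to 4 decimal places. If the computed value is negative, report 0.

0.0482

p̄ = Σdᵢ / (k·n) = 302 / (13 × 200) = 0.11615
LCL = p̄ − 3·√(p̄(1−p̄)/n) = 0.11615 − 3 × 0.02266 = 0.04818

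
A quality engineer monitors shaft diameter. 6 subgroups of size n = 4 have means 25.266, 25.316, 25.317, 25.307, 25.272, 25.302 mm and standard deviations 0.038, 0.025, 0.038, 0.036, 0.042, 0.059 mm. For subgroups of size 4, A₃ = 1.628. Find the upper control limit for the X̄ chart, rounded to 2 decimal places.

25.36

X̄̄ = (25.266 + 25.316 + 25.317 + 25.307 + 25.272 + 25.302) / 6 = 25.2967
s̄ = (0.038 + 0.025 + 0.038 + 0.036 + 0.042 + 0.059) / 6 = 0.0397
UCL = X̄̄ + A₃·s̄ = 25.2967 + 1.628 × 0.0397 = 25.3612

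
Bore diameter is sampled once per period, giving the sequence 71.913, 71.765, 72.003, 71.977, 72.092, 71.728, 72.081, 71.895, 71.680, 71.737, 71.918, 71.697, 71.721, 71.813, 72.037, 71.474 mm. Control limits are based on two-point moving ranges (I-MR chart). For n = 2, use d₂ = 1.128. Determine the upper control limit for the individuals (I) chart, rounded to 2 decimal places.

72.38

X̄ = (71.913 + 71.765 + 72.003 + 71.977 + 72.092 + 71.728 + 72.081 + 71.895 + 71.680 + 71.737 + 71.918 + 71.697 + 71.721 + 71.813 + 72.037 + 71.474) / 16 = 71.8457
Moving ranges: 0.148, 0.238, 0.026, 0.115, 0.364, 0.353, 0.186, 0.215, 0.057, 0.181, 0.221, 0.024, 0.092, 0.224, 0.563; M̄R̄ = 3.0070 / 15 = 0.2005
UCL = X̄ + 3·M̄R̄/d₂ = 71.8457 + 3 × 0.2005 / 1.128 = 72.3788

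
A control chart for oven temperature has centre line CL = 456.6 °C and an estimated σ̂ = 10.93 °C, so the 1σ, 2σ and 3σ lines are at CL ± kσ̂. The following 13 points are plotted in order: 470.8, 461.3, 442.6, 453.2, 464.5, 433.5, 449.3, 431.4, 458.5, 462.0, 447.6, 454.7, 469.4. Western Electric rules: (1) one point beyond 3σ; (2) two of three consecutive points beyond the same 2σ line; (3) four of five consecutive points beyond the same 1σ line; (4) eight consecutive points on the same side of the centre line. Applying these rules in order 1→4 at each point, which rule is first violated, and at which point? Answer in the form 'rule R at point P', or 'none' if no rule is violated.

rule 2 at point 8

Zone of each point (C = within 1σ̂, B = 1σ̂–2σ̂, A = 2σ̂–3σ̂, * = beyond 3σ̂; sign = side of CL): 1:+B, 2:+C, 3:-B, 4:-C, 5:+C, 6:-A, 7:-C, 8:-A, 9:+C, 10:+C, 11:-C, 12:-C, 13:+B
Rule 2 (two of three consecutive points beyond the same 2σ limit) is satisfied at point 8.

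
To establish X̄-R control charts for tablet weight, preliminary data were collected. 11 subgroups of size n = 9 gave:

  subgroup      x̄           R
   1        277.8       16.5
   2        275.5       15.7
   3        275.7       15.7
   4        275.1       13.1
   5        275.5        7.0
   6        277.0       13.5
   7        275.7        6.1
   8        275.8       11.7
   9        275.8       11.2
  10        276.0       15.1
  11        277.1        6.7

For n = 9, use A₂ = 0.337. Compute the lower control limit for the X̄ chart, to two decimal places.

X̄̄ = (277.8 + 275.5 + 275.7 + 275.1 + 275.5 + 277.0 + 275.7 + 275.8 + 275.8 + 276.0 + 277.1) / 11 = 3037.0000 / 11 = 276.0909
R̄ = (16.5 + 15.7 + 15.7 + 13.1 + 7.0 + 13.5 + 6.1 + 11.7 + 11.2 + 15.1 + 6.7) / 11 = 132.3000 / 11 = 12.0273
LCL = X̄̄ − A₂·R̄ = 276.0909 − 0.337 × 12.0273 = 272.0377

272.04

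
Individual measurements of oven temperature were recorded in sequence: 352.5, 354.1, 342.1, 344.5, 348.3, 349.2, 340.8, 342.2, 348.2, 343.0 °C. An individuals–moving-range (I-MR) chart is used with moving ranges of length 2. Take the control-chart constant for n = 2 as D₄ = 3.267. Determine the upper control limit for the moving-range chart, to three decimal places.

Moving ranges: 1.6, 12.0, 2.4, 3.8, 0.9, 8.4, 1.4, 6.0, 5.2; M̄R̄ = 41.7000 / 9 = 4.6333
UCL_MR = D₄·M̄R̄ = 3.267 × 4.6333 = 15.1371

15.137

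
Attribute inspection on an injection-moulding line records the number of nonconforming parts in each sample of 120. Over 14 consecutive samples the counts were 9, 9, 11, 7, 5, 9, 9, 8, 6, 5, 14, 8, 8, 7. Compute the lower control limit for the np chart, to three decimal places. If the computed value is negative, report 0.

p̄ = Σdᵢ / (k·n) = 115 / (14 × 120) = 0.06845
LCL = np̄ − 3·√(np̄(1−p̄)) = 8.2143 − 3 × 2.7662 = -0.0844 → 0 (negative, so LCL = 0)

0.000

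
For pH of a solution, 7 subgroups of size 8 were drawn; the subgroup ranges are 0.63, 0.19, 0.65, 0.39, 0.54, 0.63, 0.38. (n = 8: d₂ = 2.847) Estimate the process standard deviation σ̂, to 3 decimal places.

0.171

R̄ = (0.63 + 0.19 + 0.65 + 0.39 + 0.54 + 0.63 + 0.38) / 7 = 0.4871
σ̂ = R̄ / d₂ = 0.4871 / 2.847 = 0.1711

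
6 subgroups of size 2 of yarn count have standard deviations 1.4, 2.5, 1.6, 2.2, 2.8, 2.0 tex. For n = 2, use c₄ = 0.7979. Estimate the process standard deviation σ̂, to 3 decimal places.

2.611

s̄ = (1.4 + 2.5 + 1.6 + 2.2 + 2.8 + 2.0) / 6 = 2.0833
σ̂ = s̄ / c₄ = 2.0833 / 0.7979 = 2.6110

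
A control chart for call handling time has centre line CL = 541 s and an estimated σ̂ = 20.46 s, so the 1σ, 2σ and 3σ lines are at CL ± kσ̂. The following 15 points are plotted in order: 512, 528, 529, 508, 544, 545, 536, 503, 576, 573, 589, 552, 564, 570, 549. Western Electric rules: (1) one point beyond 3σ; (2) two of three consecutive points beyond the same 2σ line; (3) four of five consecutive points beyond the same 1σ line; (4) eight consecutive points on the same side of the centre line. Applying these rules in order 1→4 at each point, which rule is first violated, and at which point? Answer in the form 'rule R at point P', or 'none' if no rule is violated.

rule 3 at point 13

Zone of each point (C = within 1σ̂, B = 1σ̂–2σ̂, A = 2σ̂–3σ̂, * = beyond 3σ̂; sign = side of CL): 1:-B, 2:-C, 3:-C, 4:-B, 5:+C, 6:+C, 7:-C, 8:-B, 9:+B, 10:+B, 11:+A, 12:+C, 13:+B, 14:+B, 15:+C
Rule 3 (four of five consecutive points beyond the same 1σ limit) is satisfied at point 13.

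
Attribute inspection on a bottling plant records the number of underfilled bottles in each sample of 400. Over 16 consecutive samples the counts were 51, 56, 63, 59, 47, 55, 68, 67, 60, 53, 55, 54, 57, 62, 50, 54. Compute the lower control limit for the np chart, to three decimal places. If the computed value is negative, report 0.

35.973

p̄ = Σdᵢ / (k·n) = 911 / (16 × 400) = 0.14234
LCL = np̄ − 3·√(np̄(1−p̄)) = 56.9375 − 3 × 6.9880 = 35.9734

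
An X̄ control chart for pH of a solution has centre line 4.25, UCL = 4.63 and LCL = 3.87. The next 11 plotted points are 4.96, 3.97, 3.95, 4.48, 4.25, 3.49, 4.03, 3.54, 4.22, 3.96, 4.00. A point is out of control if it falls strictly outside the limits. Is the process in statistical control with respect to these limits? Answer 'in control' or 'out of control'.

Compare each point to [3.87, 4.63]: sample 1 = 4.96 > UCL; sample 6 = 3.49 < LCL; sample 8 = 3.54 < LCL.

out of control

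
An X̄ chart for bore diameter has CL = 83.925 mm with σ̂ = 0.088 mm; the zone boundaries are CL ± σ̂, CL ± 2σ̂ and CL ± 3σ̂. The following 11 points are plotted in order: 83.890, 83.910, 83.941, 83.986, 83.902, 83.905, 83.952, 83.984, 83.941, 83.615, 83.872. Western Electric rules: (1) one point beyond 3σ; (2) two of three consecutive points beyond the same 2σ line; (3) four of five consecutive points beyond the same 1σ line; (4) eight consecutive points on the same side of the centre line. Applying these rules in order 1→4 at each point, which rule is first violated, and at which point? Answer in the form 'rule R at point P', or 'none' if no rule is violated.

rule 1 at point 10

Zone of each point (C = within 1σ̂, B = 1σ̂–2σ̂, A = 2σ̂–3σ̂, * = beyond 3σ̂; sign = side of CL): 1:-C, 2:-C, 3:+C, 4:+C, 5:-C, 6:-C, 7:+C, 8:+C, 9:+C, 10:-*, 11:-C
Rule 1 (one point beyond the 3σ limits) is satisfied at point 10.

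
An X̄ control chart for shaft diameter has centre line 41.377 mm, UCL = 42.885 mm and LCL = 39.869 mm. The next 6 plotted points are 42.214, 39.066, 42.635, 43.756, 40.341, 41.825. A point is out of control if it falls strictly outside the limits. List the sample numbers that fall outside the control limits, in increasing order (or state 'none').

2, 4

Compare each point to [39.869, 42.885]: sample 2 = 39.066 < LCL; sample 4 = 43.756 > UCL.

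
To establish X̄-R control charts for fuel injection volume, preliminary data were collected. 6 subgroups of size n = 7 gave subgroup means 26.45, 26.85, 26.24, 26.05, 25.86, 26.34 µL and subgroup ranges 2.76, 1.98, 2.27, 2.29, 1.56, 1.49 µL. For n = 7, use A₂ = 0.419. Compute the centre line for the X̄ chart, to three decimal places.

X̄̄ = (26.45 + 26.85 + 26.24 + 26.05 + 25.86 + 26.34) / 6 = 157.7900 / 6 = 26.2983
CL = X̄̄ = 26.2983

26.298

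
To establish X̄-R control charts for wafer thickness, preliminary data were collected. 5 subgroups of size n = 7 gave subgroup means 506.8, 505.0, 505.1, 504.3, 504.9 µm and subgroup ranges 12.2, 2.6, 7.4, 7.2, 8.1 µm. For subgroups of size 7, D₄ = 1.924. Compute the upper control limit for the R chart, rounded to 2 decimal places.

14.43

R̄ = (12.2 + 2.6 + 7.4 + 7.2 + 8.1) / 5 = 37.5000 / 5 = 7.5000
UCL_R = D₄·R̄ = 1.924 × 7.5000 = 14.4300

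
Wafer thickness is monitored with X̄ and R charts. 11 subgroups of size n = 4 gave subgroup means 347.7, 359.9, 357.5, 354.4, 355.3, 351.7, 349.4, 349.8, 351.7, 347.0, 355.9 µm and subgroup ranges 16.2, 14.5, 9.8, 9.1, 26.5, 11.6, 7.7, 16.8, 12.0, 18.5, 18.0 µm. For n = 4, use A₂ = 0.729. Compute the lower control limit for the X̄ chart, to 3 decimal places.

342.105

X̄̄ = (347.7 + 359.9 + 357.5 + 354.4 + 355.3 + 351.7 + 349.4 + 349.8 + 351.7 + 347.0 + 355.9) / 11 = 3880.3000 / 11 = 352.7545
R̄ = (16.2 + 14.5 + 9.8 + 9.1 + 26.5 + 11.6 + 7.7 + 16.8 + 12.0 + 18.5 + 18.0) / 11 = 160.7000 / 11 = 14.6091
LCL = X̄̄ − A₂·R̄ = 352.7545 − 0.729 × 14.6091 = 342.1045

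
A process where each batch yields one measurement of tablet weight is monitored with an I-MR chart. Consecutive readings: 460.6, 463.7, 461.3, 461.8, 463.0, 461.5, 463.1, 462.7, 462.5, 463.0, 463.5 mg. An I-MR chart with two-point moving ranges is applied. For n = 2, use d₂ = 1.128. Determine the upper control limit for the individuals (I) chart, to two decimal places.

465.59

X̄ = (460.6 + 463.7 + 461.3 + 461.8 + 463.0 + 461.5 + 463.1 + 462.7 + 462.5 + 463.0 + 463.5) / 11 = 462.4273
Moving ranges: 3.1, 2.4, 0.5, 1.2, 1.5, 1.6, 0.4, 0.2, 0.5, 0.5; M̄R̄ = 11.9000 / 10 = 1.1900
UCL = X̄ + 3·M̄R̄/d₂ = 462.4273 + 3 × 1.1900 / 1.128 = 465.5922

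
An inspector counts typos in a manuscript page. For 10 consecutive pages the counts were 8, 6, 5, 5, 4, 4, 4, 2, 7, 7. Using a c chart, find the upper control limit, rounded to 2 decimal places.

12.04

c̄ = (8 + 6 + 5 + 5 + 4 + 4 + 4 + 2 + 7 + 7) / 10 = 52 / 10 = 5.2000
UCL = c̄ + 3√c̄ = 5.2000 + 3 × √5.2000 = 5.2000 + 3 × 2.2804 = 12.0411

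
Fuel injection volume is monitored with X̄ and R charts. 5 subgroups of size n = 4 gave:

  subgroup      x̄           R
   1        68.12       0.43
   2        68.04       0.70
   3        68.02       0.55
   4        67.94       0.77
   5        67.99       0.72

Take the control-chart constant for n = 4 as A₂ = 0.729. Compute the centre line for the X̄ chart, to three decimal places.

X̄̄ = (68.12 + 68.04 + 68.02 + 67.94 + 67.99) / 5 = 340.1100 / 5 = 68.0220
CL = X̄̄ = 68.0220

68.022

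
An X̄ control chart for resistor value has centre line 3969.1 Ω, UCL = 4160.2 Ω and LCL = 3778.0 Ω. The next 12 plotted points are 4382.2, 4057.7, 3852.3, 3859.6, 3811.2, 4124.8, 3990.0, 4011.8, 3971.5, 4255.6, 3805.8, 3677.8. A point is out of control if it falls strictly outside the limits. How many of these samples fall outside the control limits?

Compare each point to [3778.0, 4160.2]: sample 1 = 4382.2 > UCL; sample 10 = 4255.6 > UCL; sample 12 = 3677.8 < LCL.

3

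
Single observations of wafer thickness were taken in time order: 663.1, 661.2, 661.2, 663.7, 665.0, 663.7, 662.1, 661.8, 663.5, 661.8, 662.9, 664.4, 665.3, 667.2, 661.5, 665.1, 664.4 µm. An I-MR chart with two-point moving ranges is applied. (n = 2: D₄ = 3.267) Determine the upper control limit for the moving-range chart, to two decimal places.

Moving ranges: 1.9, 0.0, 2.5, 1.3, 1.3, 1.6, 0.3, 1.7, 1.7, 1.1, 1.5, 0.9, 1.9, 5.7, 3.6, 0.7; M̄R̄ = 27.7000 / 16 = 1.7312
UCL_MR = D₄·M̄R̄ = 3.267 × 1.7312 = 5.6560

5.66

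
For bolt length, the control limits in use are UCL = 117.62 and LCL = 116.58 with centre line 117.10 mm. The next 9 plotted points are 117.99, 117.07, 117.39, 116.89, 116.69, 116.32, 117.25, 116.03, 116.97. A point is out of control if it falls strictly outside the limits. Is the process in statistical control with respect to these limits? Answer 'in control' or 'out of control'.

Compare each point to [116.58, 117.62]: sample 1 = 117.99 > UCL; sample 6 = 116.32 < LCL; sample 8 = 116.03 < LCL.

out of control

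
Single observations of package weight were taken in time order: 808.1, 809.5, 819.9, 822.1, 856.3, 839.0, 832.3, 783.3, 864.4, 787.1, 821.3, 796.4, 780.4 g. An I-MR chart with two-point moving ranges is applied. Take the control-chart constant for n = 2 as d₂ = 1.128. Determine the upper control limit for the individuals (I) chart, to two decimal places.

X̄ = (808.1 + 809.5 + 819.9 + 822.1 + 856.3 + 839.0 + 832.3 + 783.3 + 864.4 + 787.1 + 821.3 + 796.4 + 780.4) / 13 = 816.9308
Moving ranges: 1.4, 10.4, 2.2, 34.2, 17.3, 6.7, 49.0, 81.1, 77.3, 34.2, 24.9, 16.0; M̄R̄ = 354.7000 / 12 = 29.5583
UCL = X̄ + 3·M̄R̄/d₂ = 816.9308 + 3 × 29.5583 / 1.128 = 895.5434

895.54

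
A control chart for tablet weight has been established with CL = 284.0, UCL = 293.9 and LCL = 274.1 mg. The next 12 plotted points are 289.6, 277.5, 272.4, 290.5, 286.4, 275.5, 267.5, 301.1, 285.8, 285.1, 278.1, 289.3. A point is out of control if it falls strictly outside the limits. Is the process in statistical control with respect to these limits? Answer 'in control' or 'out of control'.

Compare each point to [274.1, 293.9]: sample 3 = 272.4 < LCL; sample 7 = 267.5 < LCL; sample 8 = 301.1 > UCL.

out of control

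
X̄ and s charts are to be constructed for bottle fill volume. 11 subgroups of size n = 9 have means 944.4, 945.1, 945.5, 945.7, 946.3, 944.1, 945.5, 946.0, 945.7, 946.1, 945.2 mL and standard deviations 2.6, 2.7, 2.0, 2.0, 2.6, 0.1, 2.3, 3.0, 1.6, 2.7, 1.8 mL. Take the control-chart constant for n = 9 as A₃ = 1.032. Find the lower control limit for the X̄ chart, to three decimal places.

X̄̄ = (944.4 + 945.1 + 945.5 + 945.7 + 946.3 + 944.1 + 945.5 + 946.0 + 945.7 + 946.1 + 945.2) / 11 = 945.4182
s̄ = (2.6 + 2.7 + 2.0 + 2.0 + 2.6 + 0.1 + 2.3 + 3.0 + 1.6 + 2.7 + 1.8) / 11 = 2.1273
LCL = X̄̄ − A₃·s̄ = 945.4182 − 1.032 × 2.1273 = 943.2228

943.223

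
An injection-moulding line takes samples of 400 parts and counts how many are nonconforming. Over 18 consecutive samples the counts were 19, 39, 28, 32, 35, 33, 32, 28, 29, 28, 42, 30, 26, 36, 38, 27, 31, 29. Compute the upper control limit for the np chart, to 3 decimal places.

47.318

p̄ = Σdᵢ / (k·n) = 562 / (18 × 400) = 0.07806
UCL = np̄ + 3·√(np̄(1−p̄)) = 31.2222 + 3 × √(31.2222×0.92194) = 31.2222 + 3 × 5.3652 = 47.3178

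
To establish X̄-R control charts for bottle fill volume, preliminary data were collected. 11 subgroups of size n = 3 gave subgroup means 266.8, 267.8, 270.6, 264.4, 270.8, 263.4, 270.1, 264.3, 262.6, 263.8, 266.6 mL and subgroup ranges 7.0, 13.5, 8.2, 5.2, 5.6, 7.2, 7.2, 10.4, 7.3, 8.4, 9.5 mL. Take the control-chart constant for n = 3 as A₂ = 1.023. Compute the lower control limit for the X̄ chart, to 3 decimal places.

X̄̄ = (266.8 + 267.8 + 270.6 + 264.4 + 270.8 + 263.4 + 270.1 + 264.3 + 262.6 + 263.8 + 266.6) / 11 = 2931.2000 / 11 = 266.4727
R̄ = (7.0 + 13.5 + 8.2 + 5.2 + 5.6 + 7.2 + 7.2 + 10.4 + 7.3 + 8.4 + 9.5) / 11 = 89.5000 / 11 = 8.1364
LCL = X̄̄ − A₂·R̄ = 266.4727 − 1.023 × 8.1364 = 258.1492

258.149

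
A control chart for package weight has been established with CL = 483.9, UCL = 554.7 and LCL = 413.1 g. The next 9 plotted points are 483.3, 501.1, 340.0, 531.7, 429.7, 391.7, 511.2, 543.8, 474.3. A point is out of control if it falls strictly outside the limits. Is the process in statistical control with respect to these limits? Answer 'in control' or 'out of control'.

Compare each point to [413.1, 554.7]: sample 3 = 340.0 < LCL; sample 6 = 391.7 < LCL.

out of control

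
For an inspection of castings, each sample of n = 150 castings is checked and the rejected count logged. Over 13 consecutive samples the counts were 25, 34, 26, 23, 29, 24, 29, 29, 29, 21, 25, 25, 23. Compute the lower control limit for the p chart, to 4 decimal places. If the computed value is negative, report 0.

0.0822

p̄ = Σdᵢ / (k·n) = 342 / (13 × 150) = 0.17538
LCL = p̄ − 3·√(p̄(1−p̄)/n) = 0.17538 − 3 × 0.03105 = 0.08223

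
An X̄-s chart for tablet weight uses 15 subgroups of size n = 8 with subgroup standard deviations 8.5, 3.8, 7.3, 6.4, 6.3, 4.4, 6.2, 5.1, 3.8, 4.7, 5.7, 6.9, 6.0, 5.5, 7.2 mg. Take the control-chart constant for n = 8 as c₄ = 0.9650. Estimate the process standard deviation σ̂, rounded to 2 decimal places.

6.07

s̄ = (8.5 + 3.8 + 7.3 + 6.4 + 6.3 + 4.4 + 6.2 + 5.1 + 3.8 + 4.7 + 5.7 + 6.9 + 6.0 + 5.5 + 7.2) / 15 = 5.8533
σ̂ = s̄ / c₄ = 5.8533 / 0.9650 = 6.0656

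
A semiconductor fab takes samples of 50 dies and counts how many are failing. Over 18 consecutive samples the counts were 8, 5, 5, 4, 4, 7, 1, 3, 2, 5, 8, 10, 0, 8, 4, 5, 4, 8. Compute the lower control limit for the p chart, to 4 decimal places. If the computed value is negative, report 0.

0.0000

p̄ = Σdᵢ / (k·n) = 91 / (18 × 50) = 0.10111
LCL = p̄ − 3·√(p̄(1−p̄)/n) = 0.10111 − 3 × 0.04264 = -0.02679 → 0 (negative, so LCL = 0)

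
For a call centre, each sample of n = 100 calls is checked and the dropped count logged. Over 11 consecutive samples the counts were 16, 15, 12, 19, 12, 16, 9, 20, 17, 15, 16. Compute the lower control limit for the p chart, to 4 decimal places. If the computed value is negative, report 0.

p̄ = Σdᵢ / (k·n) = 167 / (11 × 100) = 0.15182
LCL = p̄ − 3·√(p̄(1−p̄)/n) = 0.15182 − 3 × 0.03588 = 0.04416

0.0442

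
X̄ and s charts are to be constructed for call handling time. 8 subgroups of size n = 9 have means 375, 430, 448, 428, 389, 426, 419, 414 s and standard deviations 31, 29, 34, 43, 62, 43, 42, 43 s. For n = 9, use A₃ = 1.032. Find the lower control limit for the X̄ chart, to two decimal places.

373.94

X̄̄ = (375 + 430 + 448 + 428 + 389 + 426 + 419 + 414) / 8 = 416.1250
s̄ = (31 + 29 + 34 + 43 + 62 + 43 + 42 + 43) / 8 = 40.8750
LCL = X̄̄ − A₃·s̄ = 416.1250 − 1.032 × 40.8750 = 373.9420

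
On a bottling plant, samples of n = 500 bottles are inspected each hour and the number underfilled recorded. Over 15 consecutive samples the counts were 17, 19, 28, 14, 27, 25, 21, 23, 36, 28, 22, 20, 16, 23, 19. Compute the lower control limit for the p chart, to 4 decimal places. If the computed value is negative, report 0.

0.0172

p̄ = Σdᵢ / (k·n) = 338 / (15 × 500) = 0.04507
LCL = p̄ − 3·√(p̄(1−p̄)/n) = 0.04507 − 3 × 0.00928 = 0.01723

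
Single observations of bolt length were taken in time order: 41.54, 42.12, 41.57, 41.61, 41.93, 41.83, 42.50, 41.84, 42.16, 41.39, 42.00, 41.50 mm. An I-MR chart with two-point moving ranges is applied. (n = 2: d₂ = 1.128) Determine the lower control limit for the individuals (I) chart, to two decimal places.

40.59

X̄ = (41.54 + 42.12 + 41.57 + 41.61 + 41.93 + 41.83 + 42.50 + 41.84 + 42.16 + 41.39 + 42.00 + 41.50) / 12 = 41.8325
Moving ranges: 0.58, 0.55, 0.04, 0.32, 0.10, 0.67, 0.66, 0.32, 0.77, 0.61, 0.50; M̄R̄ = 5.1200 / 11 = 0.4655
LCL = X̄ − 3·M̄R̄/d₂ = 41.8325 − 3 × 0.4655 / 1.128 = 40.5946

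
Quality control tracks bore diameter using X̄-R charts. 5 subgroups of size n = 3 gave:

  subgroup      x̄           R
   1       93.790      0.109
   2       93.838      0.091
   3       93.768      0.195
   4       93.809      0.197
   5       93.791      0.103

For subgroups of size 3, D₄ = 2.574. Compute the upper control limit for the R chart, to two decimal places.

0.36

R̄ = (0.109 + 0.091 + 0.195 + 0.197 + 0.103) / 5 = 0.6950 / 5 = 0.1390
UCL_R = D₄·R̄ = 2.574 × 0.1390 = 0.3578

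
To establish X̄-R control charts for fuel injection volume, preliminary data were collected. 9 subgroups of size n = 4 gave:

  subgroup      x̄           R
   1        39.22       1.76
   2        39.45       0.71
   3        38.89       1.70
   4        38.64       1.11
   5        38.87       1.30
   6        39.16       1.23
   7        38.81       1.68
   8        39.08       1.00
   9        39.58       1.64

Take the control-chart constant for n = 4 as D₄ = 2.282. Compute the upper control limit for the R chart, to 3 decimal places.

R̄ = (1.76 + 0.71 + 1.70 + 1.11 + 1.30 + 1.23 + 1.68 + 1.00 + 1.64) / 9 = 12.1300 / 9 = 1.3478
UCL_R = D₄·R̄ = 2.282 × 1.3478 = 3.0756

3.076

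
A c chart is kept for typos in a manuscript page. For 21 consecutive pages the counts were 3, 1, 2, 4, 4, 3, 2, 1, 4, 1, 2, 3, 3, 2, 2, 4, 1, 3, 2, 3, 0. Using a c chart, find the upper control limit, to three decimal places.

c̄ = (3 + 1 + 2 + 4 + 4 + 3 + 2 + 1 + 4 + 1 + 2 + 3 + 3 + 2 + 2 + 4 + 1 + 3 + 2 + 3 + 0) / 21 = 50 / 21 = 2.3810
UCL = c̄ + 3√c̄ = 2.3810 + 3 × √2.3810 = 2.3810 + 3 × 1.5430 = 7.0101

7.010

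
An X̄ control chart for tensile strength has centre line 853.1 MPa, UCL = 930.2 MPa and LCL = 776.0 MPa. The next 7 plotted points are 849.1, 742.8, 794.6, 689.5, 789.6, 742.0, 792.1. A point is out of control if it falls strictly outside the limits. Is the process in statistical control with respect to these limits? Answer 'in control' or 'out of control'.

out of control

Compare each point to [776.0, 930.2]: sample 2 = 742.8 < LCL; sample 4 = 689.5 < LCL; sample 6 = 742.0 < LCL.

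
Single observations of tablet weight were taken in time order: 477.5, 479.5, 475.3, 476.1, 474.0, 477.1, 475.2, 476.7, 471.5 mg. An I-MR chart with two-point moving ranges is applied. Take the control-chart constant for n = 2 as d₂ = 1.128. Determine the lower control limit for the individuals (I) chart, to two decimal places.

X̄ = (477.5 + 479.5 + 475.3 + 476.1 + 474.0 + 477.1 + 475.2 + 476.7 + 471.5) / 9 = 475.8778
Moving ranges: 2.0, 4.2, 0.8, 2.1, 3.1, 1.9, 1.5, 5.2; M̄R̄ = 20.8000 / 8 = 2.6000
LCL = X̄ − 3·M̄R̄/d₂ = 475.8778 − 3 × 2.6000 / 1.128 = 468.9629

468.96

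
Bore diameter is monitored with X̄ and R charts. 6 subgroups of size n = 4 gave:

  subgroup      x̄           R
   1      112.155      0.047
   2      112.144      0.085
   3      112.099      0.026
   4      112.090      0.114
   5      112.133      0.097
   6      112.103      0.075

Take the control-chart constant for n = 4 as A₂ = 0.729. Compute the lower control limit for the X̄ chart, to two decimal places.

X̄̄ = (112.155 + 112.144 + 112.099 + 112.090 + 112.133 + 112.103) / 6 = 672.7240 / 6 = 112.1207
R̄ = (0.047 + 0.085 + 0.026 + 0.114 + 0.097 + 0.075) / 6 = 0.4440 / 6 = 0.0740
LCL = X̄̄ − A₂·R̄ = 112.1207 − 0.729 × 0.0740 = 112.0667

112.07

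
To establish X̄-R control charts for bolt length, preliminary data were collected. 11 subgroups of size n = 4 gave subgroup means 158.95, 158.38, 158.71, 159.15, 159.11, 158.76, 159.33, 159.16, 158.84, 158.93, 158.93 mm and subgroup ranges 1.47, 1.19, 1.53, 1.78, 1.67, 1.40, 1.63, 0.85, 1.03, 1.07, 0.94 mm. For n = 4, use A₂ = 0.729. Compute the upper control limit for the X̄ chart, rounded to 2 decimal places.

X̄̄ = (158.95 + 158.38 + 158.71 + 159.15 + 159.11 + 158.76 + 159.33 + 159.16 + 158.84 + 158.93 + 158.93) / 11 = 1748.2500 / 11 = 158.9318
R̄ = (1.47 + 1.19 + 1.53 + 1.78 + 1.67 + 1.40 + 1.63 + 0.85 + 1.03 + 1.07 + 0.94) / 11 = 14.5600 / 11 = 1.3236
UCL = X̄̄ + A₂·R̄ = 158.9318 + 0.729 × 1.3236 = 159.8967

159.90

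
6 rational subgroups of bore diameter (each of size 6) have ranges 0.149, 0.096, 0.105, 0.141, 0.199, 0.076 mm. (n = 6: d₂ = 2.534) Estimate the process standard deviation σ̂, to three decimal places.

0.050

R̄ = (0.149 + 0.096 + 0.105 + 0.141 + 0.199 + 0.076) / 6 = 0.1277
σ̂ = R̄ / d₂ = 0.1277 / 2.534 = 0.0504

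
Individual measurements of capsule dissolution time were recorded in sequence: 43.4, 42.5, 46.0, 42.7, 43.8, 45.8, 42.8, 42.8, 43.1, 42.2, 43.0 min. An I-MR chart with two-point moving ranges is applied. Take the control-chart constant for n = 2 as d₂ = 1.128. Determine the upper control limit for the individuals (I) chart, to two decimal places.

47.67

X̄ = (43.4 + 42.5 + 46.0 + 42.7 + 43.8 + 45.8 + 42.8 + 42.8 + 43.1 + 42.2 + 43.0) / 11 = 43.4636
Moving ranges: 0.9, 3.5, 3.3, 1.1, 2.0, 3.0, 0.0, 0.3, 0.9, 0.8; M̄R̄ = 15.8000 / 10 = 1.5800
UCL = X̄ + 3·M̄R̄/d₂ = 43.4636 + 3 × 1.5800 / 1.128 = 47.6658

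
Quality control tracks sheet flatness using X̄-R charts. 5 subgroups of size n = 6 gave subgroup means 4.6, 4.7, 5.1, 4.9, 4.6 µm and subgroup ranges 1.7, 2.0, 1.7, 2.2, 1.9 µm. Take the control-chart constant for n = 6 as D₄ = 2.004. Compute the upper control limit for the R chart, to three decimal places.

R̄ = (1.7 + 2.0 + 1.7 + 2.2 + 1.9) / 5 = 9.5000 / 5 = 1.9000
UCL_R = D₄·R̄ = 2.004 × 1.9000 = 3.8076

3.808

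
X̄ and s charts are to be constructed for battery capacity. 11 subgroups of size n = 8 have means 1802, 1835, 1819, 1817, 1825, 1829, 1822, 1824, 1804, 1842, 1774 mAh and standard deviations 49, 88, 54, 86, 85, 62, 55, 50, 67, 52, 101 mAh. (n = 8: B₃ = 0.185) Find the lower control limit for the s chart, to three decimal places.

s̄ = (49 + 88 + 54 + 86 + 85 + 62 + 55 + 50 + 67 + 52 + 101) / 11 = 68.0909
LCL_s = B₃·s̄ = 0.185 × 68.0909 = 12.5968

12.597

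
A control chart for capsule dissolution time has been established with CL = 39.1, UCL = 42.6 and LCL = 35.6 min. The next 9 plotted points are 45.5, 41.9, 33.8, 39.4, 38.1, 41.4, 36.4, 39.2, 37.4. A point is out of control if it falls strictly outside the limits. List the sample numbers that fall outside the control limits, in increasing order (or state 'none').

Compare each point to [35.6, 42.6]: sample 1 = 45.5 > UCL; sample 3 = 33.8 < LCL.

1, 3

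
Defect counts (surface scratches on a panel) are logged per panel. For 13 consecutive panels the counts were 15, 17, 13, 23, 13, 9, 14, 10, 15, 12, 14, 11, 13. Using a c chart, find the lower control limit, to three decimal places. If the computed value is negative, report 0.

c̄ = (15 + 17 + 13 + 23 + 13 + 9 + 14 + 10 + 15 + 12 + 14 + 11 + 13) / 13 = 179 / 13 = 13.7692
LCL = c̄ − 3√c̄ = 13.7692 − 3 × 3.7107 = 2.6372

2.637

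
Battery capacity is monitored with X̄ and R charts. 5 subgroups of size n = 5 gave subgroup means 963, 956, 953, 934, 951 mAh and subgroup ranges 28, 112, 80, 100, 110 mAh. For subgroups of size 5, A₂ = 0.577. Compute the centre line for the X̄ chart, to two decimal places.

951.40

X̄̄ = (963 + 956 + 953 + 934 + 951) / 5 = 4757.0000 / 5 = 951.4000
CL = X̄̄ = 951.4000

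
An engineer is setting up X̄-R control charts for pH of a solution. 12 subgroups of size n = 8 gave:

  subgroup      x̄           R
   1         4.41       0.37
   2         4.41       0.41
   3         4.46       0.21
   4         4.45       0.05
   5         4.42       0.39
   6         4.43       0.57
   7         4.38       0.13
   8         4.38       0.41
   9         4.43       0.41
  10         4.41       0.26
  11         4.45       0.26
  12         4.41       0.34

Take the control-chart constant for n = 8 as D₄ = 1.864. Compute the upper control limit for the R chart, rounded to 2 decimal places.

0.59

R̄ = (0.37 + 0.41 + 0.21 + 0.05 + 0.39 + 0.57 + 0.13 + 0.41 + 0.41 + 0.26 + 0.26 + 0.34) / 12 = 3.8100 / 12 = 0.3175
UCL_R = D₄·R̄ = 1.864 × 0.3175 = 0.5918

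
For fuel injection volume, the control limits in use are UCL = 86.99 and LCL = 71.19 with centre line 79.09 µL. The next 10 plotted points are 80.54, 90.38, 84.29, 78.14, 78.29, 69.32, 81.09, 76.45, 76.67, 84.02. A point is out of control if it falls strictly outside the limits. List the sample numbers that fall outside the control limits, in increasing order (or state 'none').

Compare each point to [71.19, 86.99]: sample 2 = 90.38 > UCL; sample 6 = 69.32 < LCL.

2, 6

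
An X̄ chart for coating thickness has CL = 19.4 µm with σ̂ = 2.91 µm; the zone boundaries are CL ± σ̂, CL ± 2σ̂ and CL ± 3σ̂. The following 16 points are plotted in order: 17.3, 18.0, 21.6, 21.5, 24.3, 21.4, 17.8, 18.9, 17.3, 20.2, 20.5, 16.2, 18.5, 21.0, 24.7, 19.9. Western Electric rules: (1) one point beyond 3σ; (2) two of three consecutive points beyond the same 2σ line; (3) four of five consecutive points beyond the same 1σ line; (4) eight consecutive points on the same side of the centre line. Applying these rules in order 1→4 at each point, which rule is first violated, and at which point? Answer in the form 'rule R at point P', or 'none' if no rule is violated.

Zone of each point (C = within 1σ̂, B = 1σ̂–2σ̂, A = 2σ̂–3σ̂, * = beyond 3σ̂; sign = side of CL): 1:-C, 2:-C, 3:+C, 4:+C, 5:+B, 6:+C, 7:-C, 8:-C, 9:-C, 10:+C, 11:+C, 12:-B, 13:-C, 14:+C, 15:+B, 16:+C
No rule fires across all 16 points.

none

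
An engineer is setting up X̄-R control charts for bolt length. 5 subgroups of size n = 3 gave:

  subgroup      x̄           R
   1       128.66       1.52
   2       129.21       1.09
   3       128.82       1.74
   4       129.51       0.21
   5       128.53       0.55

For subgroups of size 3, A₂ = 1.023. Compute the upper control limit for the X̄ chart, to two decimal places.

X̄̄ = (128.66 + 129.21 + 128.82 + 129.51 + 128.53) / 5 = 644.7300 / 5 = 128.9460
R̄ = (1.52 + 1.09 + 1.74 + 0.21 + 0.55) / 5 = 5.1100 / 5 = 1.0220
UCL = X̄̄ + A₂·R̄ = 128.9460 + 1.023 × 1.0220 = 129.9915

129.99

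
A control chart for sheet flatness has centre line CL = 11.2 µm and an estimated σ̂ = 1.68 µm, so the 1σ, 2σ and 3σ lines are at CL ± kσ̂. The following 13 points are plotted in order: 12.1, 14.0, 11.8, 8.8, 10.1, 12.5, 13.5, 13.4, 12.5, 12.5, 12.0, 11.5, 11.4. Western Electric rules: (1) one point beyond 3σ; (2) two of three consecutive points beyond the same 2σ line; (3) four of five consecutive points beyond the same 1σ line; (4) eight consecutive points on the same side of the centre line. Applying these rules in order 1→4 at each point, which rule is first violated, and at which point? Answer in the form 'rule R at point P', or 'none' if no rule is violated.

rule 4 at point 13

Zone of each point (C = within 1σ̂, B = 1σ̂–2σ̂, A = 2σ̂–3σ̂, * = beyond 3σ̂; sign = side of CL): 1:+C, 2:+B, 3:+C, 4:-B, 5:-C, 6:+C, 7:+B, 8:+B, 9:+C, 10:+C, 11:+C, 12:+C, 13:+C
Rule 4 (eight consecutive points on the same side of the centre line) is satisfied at point 13.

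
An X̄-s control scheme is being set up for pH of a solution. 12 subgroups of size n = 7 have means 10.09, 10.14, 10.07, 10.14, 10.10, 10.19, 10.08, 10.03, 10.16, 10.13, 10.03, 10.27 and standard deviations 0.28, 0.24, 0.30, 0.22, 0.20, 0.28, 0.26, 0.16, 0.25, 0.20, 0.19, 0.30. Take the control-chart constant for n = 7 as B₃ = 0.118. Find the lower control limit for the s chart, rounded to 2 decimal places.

s̄ = (0.28 + 0.24 + 0.30 + 0.22 + 0.20 + 0.28 + 0.26 + 0.16 + 0.25 + 0.20 + 0.19 + 0.30) / 12 = 0.2400
LCL_s = B₃·s̄ = 0.118 × 0.2400 = 0.0283

0.03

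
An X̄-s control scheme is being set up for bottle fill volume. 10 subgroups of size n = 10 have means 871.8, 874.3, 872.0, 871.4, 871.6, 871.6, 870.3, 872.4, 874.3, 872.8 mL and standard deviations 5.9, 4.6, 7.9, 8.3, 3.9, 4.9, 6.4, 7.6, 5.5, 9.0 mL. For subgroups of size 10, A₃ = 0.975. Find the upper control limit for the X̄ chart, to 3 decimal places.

878.490

X̄̄ = (871.8 + 874.3 + 872.0 + 871.4 + 871.6 + 871.6 + 870.3 + 872.4 + 874.3 + 872.8) / 10 = 872.2500
s̄ = (5.9 + 4.6 + 7.9 + 8.3 + 3.9 + 4.9 + 6.4 + 7.6 + 5.5 + 9.0) / 10 = 6.4000
UCL = X̄̄ + A₃·s̄ = 872.2500 + 0.975 × 6.4000 = 878.4900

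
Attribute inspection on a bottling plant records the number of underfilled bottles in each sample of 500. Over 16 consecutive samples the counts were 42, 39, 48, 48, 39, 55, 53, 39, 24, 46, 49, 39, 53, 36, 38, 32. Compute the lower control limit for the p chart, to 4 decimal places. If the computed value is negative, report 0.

p̄ = Σdᵢ / (k·n) = 680 / (16 × 500) = 0.08500
LCL = p̄ − 3·√(p̄(1−p̄)/n) = 0.08500 − 3 × 0.01247 = 0.04758

0.0476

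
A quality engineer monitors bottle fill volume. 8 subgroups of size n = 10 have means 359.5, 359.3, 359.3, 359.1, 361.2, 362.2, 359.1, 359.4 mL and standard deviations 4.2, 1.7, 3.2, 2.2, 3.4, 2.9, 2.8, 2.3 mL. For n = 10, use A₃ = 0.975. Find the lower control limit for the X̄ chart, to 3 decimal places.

X̄̄ = (359.5 + 359.3 + 359.3 + 359.1 + 361.2 + 362.2 + 359.1 + 359.4) / 8 = 359.8875
s̄ = (4.2 + 1.7 + 3.2 + 2.2 + 3.4 + 2.9 + 2.8 + 2.3) / 8 = 2.8375
LCL = X̄̄ − A₃·s̄ = 359.8875 − 0.975 × 2.8375 = 357.1209

357.121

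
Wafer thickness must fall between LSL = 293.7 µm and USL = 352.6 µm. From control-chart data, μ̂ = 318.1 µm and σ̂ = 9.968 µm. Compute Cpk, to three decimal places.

Cpu = (USL − μ̂) / (3σ̂) = (352.6 − 318.1) / (3 × 9.968) = 1.1537; Cpl = (μ̂ − LSL) / (3σ̂) = (318.1 − 293.7) / (3 × 9.968) = 0.8159; Cpk = min(Cpu, Cpl) = 0.8159

0.816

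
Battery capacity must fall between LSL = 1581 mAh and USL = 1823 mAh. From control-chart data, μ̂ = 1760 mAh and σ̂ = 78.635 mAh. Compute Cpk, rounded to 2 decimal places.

Cpu = (USL − μ̂) / (3σ̂) = (1823 − 1760) / (3 × 78.635) = 0.2671; Cpl = (μ̂ − LSL) / (3σ̂) = (1760 − 1581) / (3 × 78.635) = 0.7588; Cpk = min(Cpu, Cpl) = 0.2671

0.27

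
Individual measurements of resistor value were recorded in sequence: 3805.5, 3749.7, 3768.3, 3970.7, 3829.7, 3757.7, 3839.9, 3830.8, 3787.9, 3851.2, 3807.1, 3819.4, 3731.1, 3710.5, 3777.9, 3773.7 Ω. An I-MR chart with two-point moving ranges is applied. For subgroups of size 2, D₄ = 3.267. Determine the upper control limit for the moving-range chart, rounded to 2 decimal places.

201.29

Moving ranges: 55.8, 18.6, 202.4, 141.0, 72.0, 82.2, 9.1, 42.9, 63.3, 44.1, 12.3, 88.3, 20.6, 67.4, 4.2; M̄R̄ = 924.2000 / 15 = 61.6133
UCL_MR = D₄·M̄R̄ = 3.267 × 61.6133 = 201.2908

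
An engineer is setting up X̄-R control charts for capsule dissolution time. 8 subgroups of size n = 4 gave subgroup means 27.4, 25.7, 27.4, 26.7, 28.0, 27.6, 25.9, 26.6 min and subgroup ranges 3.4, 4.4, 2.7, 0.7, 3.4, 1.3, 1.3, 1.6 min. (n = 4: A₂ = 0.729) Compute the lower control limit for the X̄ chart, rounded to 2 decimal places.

25.20

X̄̄ = (27.4 + 25.7 + 27.4 + 26.7 + 28.0 + 27.6 + 25.9 + 26.6) / 8 = 215.3000 / 8 = 26.9125
R̄ = (3.4 + 4.4 + 2.7 + 0.7 + 3.4 + 1.3 + 1.3 + 1.6) / 8 = 18.8000 / 8 = 2.3500
LCL = X̄̄ − A₂·R̄ = 26.9125 − 0.729 × 2.3500 = 25.1994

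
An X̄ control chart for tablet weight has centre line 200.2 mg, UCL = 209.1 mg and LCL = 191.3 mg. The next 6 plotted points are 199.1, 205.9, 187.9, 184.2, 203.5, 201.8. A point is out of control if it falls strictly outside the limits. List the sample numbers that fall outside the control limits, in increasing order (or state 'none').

Compare each point to [191.3, 209.1]: sample 3 = 187.9 < LCL; sample 4 = 184.2 < LCL.

3, 4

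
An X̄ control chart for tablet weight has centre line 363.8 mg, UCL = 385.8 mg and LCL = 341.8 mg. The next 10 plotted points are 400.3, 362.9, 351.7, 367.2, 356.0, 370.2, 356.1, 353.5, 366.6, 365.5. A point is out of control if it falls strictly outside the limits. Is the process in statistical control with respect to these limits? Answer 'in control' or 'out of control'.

Compare each point to [341.8, 385.8]: sample 1 = 400.3 > UCL.

out of control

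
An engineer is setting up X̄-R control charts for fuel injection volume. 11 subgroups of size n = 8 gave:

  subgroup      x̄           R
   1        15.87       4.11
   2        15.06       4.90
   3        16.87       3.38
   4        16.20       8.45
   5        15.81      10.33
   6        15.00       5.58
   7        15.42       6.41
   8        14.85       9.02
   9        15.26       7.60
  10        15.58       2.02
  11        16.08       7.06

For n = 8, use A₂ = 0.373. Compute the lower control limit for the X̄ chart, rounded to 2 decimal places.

X̄̄ = (15.87 + 15.06 + 16.87 + 16.20 + 15.81 + 15.00 + 15.42 + 14.85 + 15.26 + 15.58 + 16.08) / 11 = 172.0000 / 11 = 15.6364
R̄ = (4.11 + 4.90 + 3.38 + 8.45 + 10.33 + 5.58 + 6.41 + 9.02 + 7.60 + 2.02 + 7.06) / 11 = 68.8600 / 11 = 6.2600
LCL = X̄̄ − A₂·R̄ = 15.6364 − 0.373 × 6.2600 = 13.3014

13.30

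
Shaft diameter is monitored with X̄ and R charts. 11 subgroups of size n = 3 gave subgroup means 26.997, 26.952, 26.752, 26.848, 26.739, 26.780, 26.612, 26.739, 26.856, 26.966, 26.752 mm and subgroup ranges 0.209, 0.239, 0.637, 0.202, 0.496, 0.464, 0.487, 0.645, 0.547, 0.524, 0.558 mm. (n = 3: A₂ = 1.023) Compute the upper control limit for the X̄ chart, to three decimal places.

X̄̄ = (26.997 + 26.952 + 26.752 + 26.848 + 26.739 + 26.780 + 26.612 + 26.739 + 26.856 + 26.966 + 26.752) / 11 = 294.9930 / 11 = 26.8175
R̄ = (0.209 + 0.239 + 0.637 + 0.202 + 0.496 + 0.464 + 0.487 + 0.645 + 0.547 + 0.524 + 0.558) / 11 = 5.0080 / 11 = 0.4553
UCL = X̄̄ + A₂·R̄ = 26.8175 + 1.023 × 0.4553 = 27.2833

27.283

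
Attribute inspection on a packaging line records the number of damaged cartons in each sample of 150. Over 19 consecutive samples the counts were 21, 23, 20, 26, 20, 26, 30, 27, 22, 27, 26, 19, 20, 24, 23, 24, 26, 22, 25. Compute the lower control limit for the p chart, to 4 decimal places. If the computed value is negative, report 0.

0.0688

p̄ = Σdᵢ / (k·n) = 451 / (19 × 150) = 0.15825
LCL = p̄ − 3·√(p̄(1−p̄)/n) = 0.15825 − 3 × 0.02980 = 0.06885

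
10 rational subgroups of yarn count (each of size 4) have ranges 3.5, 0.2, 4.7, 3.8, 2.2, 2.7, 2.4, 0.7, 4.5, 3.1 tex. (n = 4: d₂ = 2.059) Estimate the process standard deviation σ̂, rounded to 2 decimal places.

R̄ = (3.5 + 0.2 + 4.7 + 3.8 + 2.2 + 2.7 + 2.4 + 0.7 + 4.5 + 3.1) / 10 = 2.7800
σ̂ = R̄ / d₂ = 2.7800 / 2.059 = 1.3502

1.35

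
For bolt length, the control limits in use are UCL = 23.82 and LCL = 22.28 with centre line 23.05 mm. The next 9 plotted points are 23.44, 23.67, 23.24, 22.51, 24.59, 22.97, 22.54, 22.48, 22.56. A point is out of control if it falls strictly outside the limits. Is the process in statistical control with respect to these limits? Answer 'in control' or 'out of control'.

Compare each point to [22.28, 23.82]: sample 5 = 24.59 > UCL.

out of control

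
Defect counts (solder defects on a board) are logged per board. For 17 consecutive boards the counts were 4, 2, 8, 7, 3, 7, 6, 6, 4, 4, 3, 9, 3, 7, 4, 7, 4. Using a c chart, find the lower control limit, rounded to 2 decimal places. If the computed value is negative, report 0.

c̄ = (4 + 2 + 8 + 7 + 3 + 7 + 6 + 6 + 4 + 4 + 3 + 9 + 3 + 7 + 4 + 7 + 4) / 17 = 88 / 17 = 5.1765
LCL = c̄ − 3√c̄ = 5.1765 − 3 × 2.2752 = -1.6491 → 0 (cannot be negative)

0.00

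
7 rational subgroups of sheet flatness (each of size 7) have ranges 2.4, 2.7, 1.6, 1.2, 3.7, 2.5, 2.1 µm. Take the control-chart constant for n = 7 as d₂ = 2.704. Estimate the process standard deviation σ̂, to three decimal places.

R̄ = (2.4 + 2.7 + 1.6 + 1.2 + 3.7 + 2.5 + 2.1) / 7 = 2.3143
σ̂ = R̄ / d₂ = 2.3143 / 2.704 = 0.8559

0.856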